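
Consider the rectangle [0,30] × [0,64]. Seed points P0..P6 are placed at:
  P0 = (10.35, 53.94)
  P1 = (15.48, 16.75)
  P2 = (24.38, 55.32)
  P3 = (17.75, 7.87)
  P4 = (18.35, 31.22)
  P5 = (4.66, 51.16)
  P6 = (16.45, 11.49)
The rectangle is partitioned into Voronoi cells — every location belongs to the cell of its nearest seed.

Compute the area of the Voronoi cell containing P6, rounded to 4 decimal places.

Area of P6's cell: 150.4856

1. box [0,30]×[0,64]: [(0, 0) (30, 0) (30, 64) (0, 64)]
2. ⊥bis P6·P0 via (13.4,32.715): [(0, 30.7894) (0, 0) (30, 0) (30, 35.1004)]  |A|=988.3475
3. ⊥bis P6·P1 via (15.965,14.12): [(0, 11.1759) (0, 0) (30, 0) (30, 16.7082)]  |A|=418.2613
4. ⊥bis P6·P2 via (20.415,33.405): [(0, 11.1759) (0, 0) (30, 0) (30, 16.7082)]  |A|=418.2613
5. ⊥bis P6·P3 via (17.1,9.68): [(0, 11.1759) (0, 3.5391) (30, 14.3126) (30, 16.7082)]  |A|=150.4856
6. ⊥bis P6·P4 via (17.4,21.355): [(0, 11.1759) (0, 3.5391) (30, 14.3126) (30, 16.7082)]  |A|=150.4856
7. ⊥bis P6·P5 via (10.555,31.325): [(0, 11.1759) (0, 3.5391) (30, 14.3126) (30, 16.7082)]  |A|=150.4856
8. canonical 4-gon: [(0, 11.1759) (0, 3.5391) (30, 14.3126) (30, 16.7082)]
9. shoelace: 150.4856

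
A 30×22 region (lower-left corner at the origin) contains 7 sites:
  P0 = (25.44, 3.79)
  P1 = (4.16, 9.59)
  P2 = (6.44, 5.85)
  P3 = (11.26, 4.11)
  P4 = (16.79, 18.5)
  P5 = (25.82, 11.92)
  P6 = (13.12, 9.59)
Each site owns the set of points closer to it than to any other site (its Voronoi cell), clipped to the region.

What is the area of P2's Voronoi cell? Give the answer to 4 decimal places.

Area of P2's cell: 61.1976

1. box [0,30]×[0,22]: [(0, 0) (30, 0) (30, 22) (0, 22)]
2. ⊥bis P2·P0 via (15.94,4.82): [(0, 0) (15.4174, 0) (17.8027, 22) (0, 22)]  |A|=365.4209
3. ⊥bis P2·P1 via (5.3,7.72): [(0, 4.489) (0, 0) (15.4174, 0) (17.0297, 14.8707)]  |A|=152.8571
4. ⊥bis P2·P3 via (8.85,4.98): [(11.1199, 11.268) (0, 4.489) (0, 0) (7.0522, 0)]  |A|=64.6909
5. ⊥bis P2·P4 via (11.615,12.175): [(11.1199, 11.268) (0, 4.489) (0, 0) (7.0522, 0)]  |A|=64.6909
6. ⊥bis P2·P5 via (16.13,8.885): [(11.1199, 11.268) (0, 4.489) (0, 0) (7.0522, 0)]  |A|=64.6909
7. ⊥bis P2·P6 via (9.78,7.72): [(9.8159, 7.6558) (8.64, 9.7561) (0, 4.489) (0, 0) (7.0522, 0)]  |A|=61.1976
8. canonical 5-gon: [(9.8159, 7.6558) (8.64, 9.7561) (0, 4.489) (0, 0) (7.0522, 0)]
9. shoelace: 61.1976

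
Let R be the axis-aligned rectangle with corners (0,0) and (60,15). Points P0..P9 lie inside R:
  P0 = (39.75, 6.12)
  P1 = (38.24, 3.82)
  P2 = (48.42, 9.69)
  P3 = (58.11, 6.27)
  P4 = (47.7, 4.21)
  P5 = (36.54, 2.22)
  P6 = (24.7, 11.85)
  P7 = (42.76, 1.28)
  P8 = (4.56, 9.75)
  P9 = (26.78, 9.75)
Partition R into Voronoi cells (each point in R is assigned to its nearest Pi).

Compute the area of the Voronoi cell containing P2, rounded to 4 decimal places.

Area of P2's cell: 93.1651

1. box [0,60]×[0,15]: [(0, 0) (60, 0) (60, 15) (0, 15)]
2. ⊥bis P2·P0 via (44.085,7.905): [(47.34, 0) (60, 0) (60, 15) (41.1635, 15)]  |A|=236.2235
3. ⊥bis P2·P1 via (43.33,6.755): [(47.34, 0) (60, 0) (60, 15) (41.1635, 15)]  |A|=236.2235
4. ⊥bis P2·P3 via (53.265,7.98): [(47.34, 0) (50.4485, 0) (55.7426, 15) (41.1635, 15)]  |A|=132.6574
5. ⊥bis P2·P4 via (48.06,6.95): [(44.2734, 7.4475) (52.6869, 6.3421) (55.7426, 15) (41.1635, 15)]  |A|=93.1651
6. ⊥bis P2·P5 via (42.48,5.955): [(44.2734, 7.4475) (52.6869, 6.3421) (55.7426, 15) (41.1635, 15)]  |A|=93.1651
7. ⊥bis P2·P6 via (36.56,10.77): [(44.2734, 7.4475) (52.6869, 6.3421) (55.7426, 15) (41.1635, 15)]  |A|=93.1651
8. ⊥bis P2·P7 via (45.59,5.485): [(44.2734, 7.4475) (52.6869, 6.3421) (55.7426, 15) (41.1635, 15)]  |A|=93.1651
9. ⊥bis P2·P8 via (26.49,9.72): [(44.2734, 7.4475) (52.6869, 6.3421) (55.7426, 15) (41.1635, 15)]  |A|=93.1651
10. ⊥bis P2·P9 via (37.6,9.72): [(44.2734, 7.4475) (52.6869, 6.3421) (55.7426, 15) (41.1635, 15)]  |A|=93.1651
11. canonical 4-gon: [(44.2734, 7.4475) (52.6869, 6.3421) (55.7426, 15) (41.1635, 15)]
12. shoelace: 93.1651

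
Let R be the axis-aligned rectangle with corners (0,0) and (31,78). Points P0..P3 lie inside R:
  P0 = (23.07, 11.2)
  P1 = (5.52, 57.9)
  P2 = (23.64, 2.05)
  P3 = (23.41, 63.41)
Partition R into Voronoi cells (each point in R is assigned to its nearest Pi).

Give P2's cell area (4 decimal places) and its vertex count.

1. box [0,31]×[0,78]: [(0, 0) (31, 0) (31, 78) (0, 78)]
2. ⊥bis P2·P0 via (23.355,6.625): [(0, 5.1701) (0, 0) (31, 0) (31, 7.1012)]  |A|=190.2058
3. ⊥bis P2·P1 via (14.58,29.975): [(0, 5.1701) (0, 0) (31, 0) (31, 7.1012)]  |A|=190.2058
4. ⊥bis P2·P3 via (23.525,32.73): [(0, 5.1701) (0, 0) (31, 0) (31, 7.1012)]  |A|=190.2058
5. canonical 4-gon: [(0, 5.1701) (0, 0) (31, 0) (31, 7.1012)]
6. shoelace: 190.2058

Area of P2's cell: 190.2058 (4 vertices)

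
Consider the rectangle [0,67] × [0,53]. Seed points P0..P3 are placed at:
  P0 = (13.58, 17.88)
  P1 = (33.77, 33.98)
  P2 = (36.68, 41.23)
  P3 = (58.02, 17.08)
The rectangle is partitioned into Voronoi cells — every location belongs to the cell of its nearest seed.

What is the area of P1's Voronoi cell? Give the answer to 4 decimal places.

Area of P1's cell: 605.2018

1. box [0,67]×[0,53]: [(0, 0) (67, 0) (67, 53) (0, 53)]
2. ⊥bis P1·P0 via (23.675,25.93): [(44.3522, 0) (67, 0) (67, 53) (2.0887, 53)]  |A|=2320.3152
3. ⊥bis P1·P2 via (35.225,37.605): [(4.5455, 49.9191) (44.3522, 0) (67, 0) (67, 24.8512)]  |A|=1341.3127
4. ⊥bis P1·P3 via (45.895,25.53): [(50.1385, 31.619) (4.5455, 49.9191) (35.6811, 10.8739)]  |A|=605.2018
5. canonical 3-gon: [(50.1385, 31.619) (4.5455, 49.9191) (35.6811, 10.8739)]
6. shoelace: 605.2018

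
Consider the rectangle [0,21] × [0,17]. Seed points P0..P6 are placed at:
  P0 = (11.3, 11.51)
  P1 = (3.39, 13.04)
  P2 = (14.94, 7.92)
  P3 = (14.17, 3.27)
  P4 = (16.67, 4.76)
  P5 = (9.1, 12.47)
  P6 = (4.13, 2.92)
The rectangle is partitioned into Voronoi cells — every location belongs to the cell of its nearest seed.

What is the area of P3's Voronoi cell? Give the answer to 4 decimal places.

1. box [0,21]×[0,17]: [(0, 0) (21, 0) (21, 17) (0, 17)]
2. ⊥bis P3·P0 via (12.735,7.39): [(0, 2.9544) (0, 0) (21, 0) (21, 10.2687)]  |A|=138.8425
3. ⊥bis P3·P1 via (8.78,8.155): [(5.9425, 5.0242) (1.3891, 0) (21, 0) (21, 10.2687)]  |A|=126.5748
4. ⊥bis P3·P2 via (14.555,5.595): [(9.8285, 6.3777) (5.9425, 5.0242) (1.3891, 0) (21, 0) (21, 4.5278)]  |A|=94.5074
5. ⊥bis P3·P4 via (15.42,4.015): [(14.4699, 5.6091) (9.8285, 6.3777) (5.9425, 5.0242) (1.3891, 0) (17.8129, 0)]  |A|=70.7858
6. ⊥bis P3·P5 via (11.635,7.87): [(14.4699, 5.6091) (9.8285, 6.3777) (7.3786, 5.5244) (5.4152, 4.4423) (1.3891, 0) (17.8129, 0)]  |A|=70.4999
7. ⊥bis P3·P6 via (9.15,3.095): [(14.4699, 5.6091) (9.8285, 6.3777) (9.0451, 6.1048) (9.2579, 0) (17.8129, 0)]  |A|=41.4334
8. canonical 5-gon: [(14.4699, 5.6091) (9.8285, 6.3777) (9.0451, 6.1048) (9.2579, 0) (17.8129, 0)]
9. shoelace: 41.4334

Area of P3's cell: 41.4334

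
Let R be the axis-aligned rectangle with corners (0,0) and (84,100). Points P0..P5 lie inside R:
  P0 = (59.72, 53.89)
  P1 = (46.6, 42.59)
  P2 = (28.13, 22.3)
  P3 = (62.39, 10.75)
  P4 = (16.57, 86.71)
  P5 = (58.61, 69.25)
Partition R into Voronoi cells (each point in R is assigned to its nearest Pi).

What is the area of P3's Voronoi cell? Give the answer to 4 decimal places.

1. box [0,84]×[0,100]: [(0, 0) (84, 0) (84, 100) (0, 100)]
2. ⊥bis P3·P0 via (61.055,32.32): [(0, 28.5412) (0, 0) (84, 0) (84, 33.7401)]  |A|=2615.8152
3. ⊥bis P3·P1 via (54.495,26.67): [(66.5772, 32.6618) (0.7158, 0) (84, 0) (84, 33.7401)]  |A|=1654.0275
4. ⊥bis P3·P2 via (45.26,16.525): [(66.5772, 32.6618) (47.5128, 23.2074) (39.689, 0) (84, 0) (84, 33.7401)]  |A|=1201.7947
5. ⊥bis P3·P4 via (39.48,48.73): [(66.5772, 32.6618) (47.5128, 23.2074) (39.689, 0) (84, 0) (84, 33.7401)]  |A|=1201.7947
6. ⊥bis P3·P5 via (60.5,40): [(66.5772, 32.6618) (47.5128, 23.2074) (39.689, 0) (84, 0) (84, 33.7401)]  |A|=1201.7947
7. canonical 5-gon: [(66.5772, 32.6618) (47.5128, 23.2074) (39.689, 0) (84, 0) (84, 33.7401)]
8. shoelace: 1201.7947

Area of P3's cell: 1201.7947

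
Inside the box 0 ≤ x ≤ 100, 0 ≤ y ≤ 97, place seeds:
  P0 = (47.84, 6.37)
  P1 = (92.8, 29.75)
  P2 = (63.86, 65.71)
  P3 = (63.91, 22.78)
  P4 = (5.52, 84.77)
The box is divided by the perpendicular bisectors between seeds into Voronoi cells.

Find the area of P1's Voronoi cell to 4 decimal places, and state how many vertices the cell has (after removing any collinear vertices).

Area of P1's cell: 1185.4878 (4 vertices)

1. box [0,100]×[0,97]: [(0, 0) (100, 0) (100, 97) (0, 97)]
2. ⊥bis P1·P0 via (70.32,18.06): [(79.7115, 0) (100, 0) (100, 97) (29.2698, 97)]  |A|=4414.4061
3. ⊥bis P1·P2 via (78.33,47.73): [(61.8063, 34.432) (79.7115, 0) (100, 0) (100, 65.1696)]  |A|=1593.8221
4. ⊥bis P1·P3 via (78.355,26.265): [(74.0143, 44.2568) (84.6917, 0) (100, 0) (100, 65.1696)]  |A|=1185.4878
5. ⊥bis P1·P4 via (49.16,57.26): [(74.0143, 44.2568) (84.6917, 0) (100, 0) (100, 65.1696)]  |A|=1185.4878
6. canonical 4-gon: [(74.0143, 44.2568) (84.6917, 0) (100, 0) (100, 65.1696)]
7. shoelace: 1185.4878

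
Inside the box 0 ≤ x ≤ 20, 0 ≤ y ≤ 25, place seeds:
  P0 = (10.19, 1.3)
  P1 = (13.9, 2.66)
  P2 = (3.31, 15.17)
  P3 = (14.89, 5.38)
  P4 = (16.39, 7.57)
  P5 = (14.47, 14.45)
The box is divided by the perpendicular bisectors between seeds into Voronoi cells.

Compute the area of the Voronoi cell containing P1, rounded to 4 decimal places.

Area of P1's cell: 28.3214

1. box [0,20]×[0,25]: [(0, 0) (20, 0) (20, 25) (0, 25)]
2. ⊥bis P1·P0 via (12.045,1.98): [(12.7708, 0) (20, 0) (20, 25) (3.6064, 25)]  |A|=295.2847
3. ⊥bis P1·P2 via (8.605,8.915): [(9.2902, 9.495) (12.7708, 0) (20, 0) (20, 18.5611)]  |A|=133.7138
4. ⊥bis P1·P3 via (14.395,4.02): [(10.8202, 5.3211) (12.7708, 0) (20, 0) (20, 1.9799)]  |A|=28.3214
5. ⊥bis P1·P4 via (15.145,5.115): [(10.8202, 5.3211) (12.7708, 0) (20, 0) (20, 1.9799)]  |A|=28.3214
6. ⊥bis P1·P5 via (14.185,8.555): [(10.8202, 5.3211) (12.7708, 0) (20, 0) (20, 1.9799)]  |A|=28.3214
7. canonical 4-gon: [(10.8202, 5.3211) (12.7708, 0) (20, 0) (20, 1.9799)]
8. shoelace: 28.3214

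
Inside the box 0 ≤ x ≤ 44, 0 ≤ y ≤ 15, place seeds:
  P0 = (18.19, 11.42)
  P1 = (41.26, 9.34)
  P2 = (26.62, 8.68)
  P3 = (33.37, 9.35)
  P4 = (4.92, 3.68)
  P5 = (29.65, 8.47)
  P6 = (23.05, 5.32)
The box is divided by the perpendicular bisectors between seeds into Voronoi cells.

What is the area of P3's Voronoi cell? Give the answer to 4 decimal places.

1. box [0,44]×[0,15]: [(0, 0) (44, 0) (44, 15) (0, 15)]
2. ⊥bis P3·P0 via (25.78,10.385): [(24.3639, 0) (44, 0) (44, 15) (26.4093, 15)]  |A|=279.2011
3. ⊥bis P3·P1 via (37.315,9.345): [(24.3639, 0) (37.3032, 0) (37.3222, 15) (26.4093, 15)]  |A|=178.8911
4. ⊥bis P3·P2 via (29.995,9.015): [(30.8898, 0) (37.3032, 0) (37.3222, 15) (29.4009, 15)]  |A|=107.5093
5. ⊥bis P3·P4 via (19.145,6.515): [(30.8898, 0) (37.3032, 0) (37.3222, 15) (29.4009, 15)]  |A|=107.5093
6. ⊥bis P3·P5 via (31.51,8.91): [(33.6177, 0) (37.3032, 0) (37.3222, 15) (30.0694, 15)]  |A|=82.0367
7. ⊥bis P3·P6 via (28.21,7.335): [(33.6177, 0) (37.3032, 0) (37.3222, 15) (30.0694, 15)]  |A|=82.0367
8. canonical 4-gon: [(33.6177, 0) (37.3032, 0) (37.3222, 15) (30.0694, 15)]
9. shoelace: 82.0367

Area of P3's cell: 82.0367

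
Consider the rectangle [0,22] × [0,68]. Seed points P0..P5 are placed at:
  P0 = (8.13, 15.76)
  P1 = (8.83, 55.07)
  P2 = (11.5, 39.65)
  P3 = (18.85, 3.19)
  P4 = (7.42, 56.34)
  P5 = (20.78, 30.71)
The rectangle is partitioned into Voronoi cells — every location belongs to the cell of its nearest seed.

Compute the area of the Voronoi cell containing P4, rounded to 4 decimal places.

Area of P4's cell: 204.6221

1. box [0,22]×[0,68]: [(0, 0) (22, 0) (22, 68) (0, 68)]
2. ⊥bis P4·P0 via (7.775,36.05): [(0, 35.914) (22, 36.2989) (22, 68) (0, 68)]  |A|=701.6586
3. ⊥bis P4·P1 via (8.125,55.705): [(0, 46.6843) (19.1992, 68) (0, 68)]  |A|=204.6221
4. ⊥bis P4·P2 via (9.46,47.995): [(0, 46.6843) (19.1992, 68) (0, 68)]  |A|=204.6221
5. ⊥bis P4·P3 via (13.135,29.765): [(0, 46.6843) (19.1992, 68) (0, 68)]  |A|=204.6221
6. ⊥bis P4·P5 via (14.1,43.525): [(0, 46.6843) (19.1992, 68) (0, 68)]  |A|=204.6221
7. canonical 3-gon: [(0, 46.6843) (19.1992, 68) (0, 68)]
8. shoelace: 204.6221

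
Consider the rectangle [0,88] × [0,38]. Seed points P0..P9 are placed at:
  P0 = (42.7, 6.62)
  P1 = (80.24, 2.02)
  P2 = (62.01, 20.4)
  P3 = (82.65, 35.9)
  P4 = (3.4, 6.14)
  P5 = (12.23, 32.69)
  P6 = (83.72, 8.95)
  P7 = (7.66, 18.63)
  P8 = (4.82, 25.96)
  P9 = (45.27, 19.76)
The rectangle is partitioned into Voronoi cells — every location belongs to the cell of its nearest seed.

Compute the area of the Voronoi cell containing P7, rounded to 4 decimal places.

1. box [0,88]×[0,38]: [(0, 0) (88, 0) (88, 38) (0, 38)]
2. ⊥bis P7·P0 via (25.18,12.625): [(0, 0) (20.8528, 0) (33.8773, 38) (0, 38)]  |A|=1039.8715
3. ⊥bis P7·P1 via (43.95,10.325): [(0, 0) (20.8528, 0) (33.8773, 38) (0, 38)]  |A|=1039.8715
4. ⊥bis P7·P2 via (34.835,19.515): [(0, 0) (20.8528, 0) (33.8773, 38) (0, 38)]  |A|=1039.8715
5. ⊥bis P7·P3 via (45.155,27.265): [(0, 0) (20.8528, 0) (33.8773, 38) (0, 38)]  |A|=1039.8715
6. ⊥bis P7·P4 via (5.53,12.385): [(0, 14.2711) (23.0496, 6.4095) (33.8773, 38) (0, 38)]  |A|=808.571
7. ⊥bis P7·P5 via (9.945,25.66): [(0, 28.8925) (0, 14.2711) (23.0496, 6.4095) (27.6728, 19.8978)]  |A|=375.9297
8. ⊥bis P7·P6 via (45.69,13.79): [(0, 28.8925) (0, 14.2711) (23.0496, 6.4095) (27.6728, 19.8978)]  |A|=375.9297
9. ⊥bis P7·P8 via (6.24,22.295): [(12.6531, 24.7798) (0, 19.8773) (0, 14.2711) (23.0496, 6.4095) (27.6728, 19.8978)]  |A|=318.8947
10. ⊥bis P7·P9 via (26.465,19.195): [(26.4318, 20.3012) (12.6531, 24.7798) (0, 19.8773) (0, 14.2711) (23.0496, 6.4095) (26.5429, 16.6014)]  |A|=316.6213
11. canonical 6-gon: [(26.4318, 20.3012) (12.6531, 24.7798) (0, 19.8773) (0, 14.2711) (23.0496, 6.4095) (26.5429, 16.6014)]
12. shoelace: 316.6213

Area of P7's cell: 316.6213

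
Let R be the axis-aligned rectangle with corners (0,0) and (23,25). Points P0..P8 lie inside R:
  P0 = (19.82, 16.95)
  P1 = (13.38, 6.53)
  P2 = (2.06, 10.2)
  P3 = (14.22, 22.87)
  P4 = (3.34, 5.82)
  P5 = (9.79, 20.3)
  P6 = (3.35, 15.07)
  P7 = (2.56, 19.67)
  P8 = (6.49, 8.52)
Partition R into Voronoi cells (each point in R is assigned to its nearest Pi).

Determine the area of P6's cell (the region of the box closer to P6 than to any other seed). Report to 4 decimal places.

Area of P6's cell: 39.4180

1. box [0,23]×[0,25]: [(0, 0) (23, 0) (23, 25) (0, 25)]
2. ⊥bis P6·P0 via (11.585,16.01): [(0, 0) (13.4125, 0) (10.5588, 25) (0, 25)]  |A|=299.6414
3. ⊥bis P6·P1 via (8.365,10.8): [(0, 0.9755) (11.7288, 14.7506) (10.5588, 25) (0, 25)]  |A|=194.9991
4. ⊥bis P6·P2 via (2.705,12.635): [(0, 13.3515) (8.5983, 11.074) (11.7288, 14.7506) (10.5588, 25) (0, 25)]  |A|=141.7932
5. ⊥bis P6·P3 via (8.785,18.97): [(0, 13.3515) (8.5983, 11.074) (11.7288, 14.7506) (11.7129, 14.8897) (4.458, 25) (0, 25)]  |A|=110.953
6. ⊥bis P6·P4 via (3.345,10.445): [(0, 13.3515) (8.5983, 11.074) (11.7288, 14.7506) (11.7129, 14.8897) (4.458, 25) (0, 25)]  |A|=110.953
7. ⊥bis P6·P5 via (6.57,17.685): [(0, 13.3515) (8.5983, 11.074) (10.3081, 13.0821) (0.6294, 25) (0, 25)]  |A|=74.3677
8. ⊥bis P6·P7 via (2.955,17.37): [(0, 16.8625) (0, 13.3515) (8.5983, 11.074) (10.3081, 13.0821) (6.352, 17.9534)]  |A|=46.3053
9. ⊥bis P6·P8 via (4.92,11.795): [(0, 16.8625) (0, 13.3515) (5.2603, 11.9581) (9.5506, 14.0148) (6.352, 17.9534)]  |A|=39.418
10. canonical 5-gon: [(0, 16.8625) (0, 13.3515) (5.2603, 11.9581) (9.5506, 14.0148) (6.352, 17.9534)]
11. shoelace: 39.418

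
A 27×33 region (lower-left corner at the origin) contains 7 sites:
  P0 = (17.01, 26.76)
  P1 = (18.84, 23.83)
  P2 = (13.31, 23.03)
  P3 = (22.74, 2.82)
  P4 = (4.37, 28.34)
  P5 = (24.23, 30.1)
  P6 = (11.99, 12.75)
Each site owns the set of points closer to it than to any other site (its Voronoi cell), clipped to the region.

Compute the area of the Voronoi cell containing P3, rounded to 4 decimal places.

Area of P3's cell: 145.4611

1. box [0,27]×[0,33]: [(0, 0) (27, 0) (27, 33) (0, 33)]
2. ⊥bis P3·P0 via (19.875,14.79): [(0, 10.033) (0, 0) (27, 0) (27, 16.4954)]  |A|=358.1322
3. ⊥bis P3·P1 via (20.79,13.325): [(0, 9.4658) (0, 0) (27, 0) (27, 14.4777)]  |A|=323.2383
4. ⊥bis P3·P2 via (18.025,12.925): [(17.6219, 12.7369) (0, 4.5145) (0, 0) (27, 0) (27, 14.4777)]  |A|=279.6124
5. ⊥bis P3·P4 via (13.555,15.58): [(17.6219, 12.7369) (0, 4.5145) (0, 0) (27, 0) (27, 14.4777)]  |A|=279.6124
6. ⊥bis P3·P5 via (23.485,16.46): [(17.6219, 12.7369) (0, 4.5145) (0, 0) (27, 0) (27, 14.4777)]  |A|=279.6124
7. ⊥bis P3·P6 via (17.365,7.785): [(22.8327, 13.7042) (10.1738, 0) (27, 0) (27, 14.4777)]  |A|=145.4611
8. canonical 4-gon: [(22.8327, 13.7042) (10.1738, 0) (27, 0) (27, 14.4777)]
9. shoelace: 145.4611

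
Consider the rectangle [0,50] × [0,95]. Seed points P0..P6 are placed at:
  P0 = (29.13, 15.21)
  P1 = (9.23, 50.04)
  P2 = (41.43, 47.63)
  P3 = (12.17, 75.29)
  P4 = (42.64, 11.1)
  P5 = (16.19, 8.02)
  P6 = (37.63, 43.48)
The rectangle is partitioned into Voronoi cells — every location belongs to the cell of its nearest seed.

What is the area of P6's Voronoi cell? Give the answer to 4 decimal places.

1. box [0,50]×[0,95]: [(0, 0) (50, 0) (50, 95) (0, 95)]
2. ⊥bis P6·P0 via (33.38,29.345): [(0, 39.3814) (50, 24.3478) (50, 95) (0, 95)]  |A|=3156.7684
3. ⊥bis P6·P1 via (23.43,46.76): [(20.3148, 33.2733) (50, 24.3478) (50, 95) (34.5728, 95)]  |A|=1524.7987
4. ⊥bis P6·P2 via (39.53,45.555): [(26.011, 57.9338) (20.3148, 33.2733) (50, 24.3478) (50, 35.968)]  |A|=530.8253
5. ⊥bis P6·P3 via (24.9,59.385): [(26.011, 57.9338) (20.3148, 33.2733) (50, 24.3478) (50, 35.968)]  |A|=530.8253
6. ⊥bis P6·P4 via (40.135,27.29): [(26.011, 57.9338) (20.3148, 33.2733) (40.1876, 27.2981) (50, 28.8164) (50, 35.968)]  |A|=508.9018
7. ⊥bis P6·P5 via (26.91,25.75): [(26.011, 57.9338) (20.3148, 33.2733) (40.1876, 27.2981) (50, 28.8164) (50, 35.968)]  |A|=508.9018
8. canonical 5-gon: [(26.011, 57.9338) (20.3148, 33.2733) (40.1876, 27.2981) (50, 28.8164) (50, 35.968)]
9. shoelace: 508.9018

Area of P6's cell: 508.9018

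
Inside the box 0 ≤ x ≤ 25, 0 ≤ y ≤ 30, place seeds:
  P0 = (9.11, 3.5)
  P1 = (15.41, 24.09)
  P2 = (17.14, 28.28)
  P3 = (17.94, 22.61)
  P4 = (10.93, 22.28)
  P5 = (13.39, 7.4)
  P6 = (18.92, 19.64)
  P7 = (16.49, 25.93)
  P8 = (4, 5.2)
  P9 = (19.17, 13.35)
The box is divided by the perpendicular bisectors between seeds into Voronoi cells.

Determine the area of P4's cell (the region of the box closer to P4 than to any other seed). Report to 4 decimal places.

1. box [0,25]×[0,30]: [(0, 0) (25, 0) (25, 30) (0, 30)]
2. ⊥bis P4·P0 via (10.02,12.89): [(0, 13.8611) (25, 11.4383) (25, 30) (0, 30)]  |A|=433.7585
3. ⊥bis P4·P1 via (13.17,23.185): [(0, 13.8611) (17.6272, 12.1528) (10.4166, 30) (0, 30)]  |A|=235.1962
4. ⊥bis P4·P2 via (14.035,25.28): [(0, 13.8611) (17.6272, 12.1528) (11.0936, 28.3243) (9.4746, 30) (0, 30)]  |A|=234.407
5. ⊥bis P4·P3 via (14.435,22.445): [(0, 13.8611) (14.9071, 12.4164) (14.5624, 19.7386) (11.0936, 28.3243) (9.4746, 30) (0, 30)]  |A|=224.4938
6. ⊥bis P4·P5 via (12.16,14.84): [(0, 13.8611) (3.933, 13.4799) (14.7727, 15.2719) (14.5624, 19.7386) (11.0936, 28.3243) (9.4746, 30) (0, 30)]  |A|=208.8968
7. ⊥bis P4·P6 via (14.925,20.96): [(0, 13.8611) (3.933, 13.4799) (12.9458, 14.9699) (14.5399, 19.7944) (11.0936, 28.3243) (9.4746, 30) (0, 30)]  |A|=204.6861
8. ⊥bis P4·P7 via (13.71,24.105): [(0, 13.8611) (3.933, 13.4799) (12.9458, 14.9699) (14.5399, 19.7944) (11.3393, 27.7163) (10.6147, 28.82) (9.4746, 30) (0, 30)]  |A|=204.6014
9. ⊥bis P4·P8 via (7.465,13.74): [(0, 16.7688) (6.898, 13.9701) (12.9458, 14.9699) (14.5399, 19.7944) (11.3393, 27.7163) (10.6147, 28.82) (9.4746, 30) (0, 30)]  |A|=193.0436
10. ⊥bis P4·P9 via (15.05,17.815): [(0, 16.7688) (6.898, 13.9701) (11.753, 14.7727) (13.3752, 16.2697) (14.5399, 19.7944) (11.3393, 27.7163) (10.6147, 28.82) (9.4746, 30) (0, 30)]  |A|=192.3107
11. canonical 9-gon: [(0, 16.7688) (6.898, 13.9701) (11.753, 14.7727) (13.3752, 16.2697) (14.5399, 19.7944) (11.3393, 27.7163) (10.6147, 28.82) (9.4746, 30) (0, 30)]
12. shoelace: 192.3107

Area of P4's cell: 192.3107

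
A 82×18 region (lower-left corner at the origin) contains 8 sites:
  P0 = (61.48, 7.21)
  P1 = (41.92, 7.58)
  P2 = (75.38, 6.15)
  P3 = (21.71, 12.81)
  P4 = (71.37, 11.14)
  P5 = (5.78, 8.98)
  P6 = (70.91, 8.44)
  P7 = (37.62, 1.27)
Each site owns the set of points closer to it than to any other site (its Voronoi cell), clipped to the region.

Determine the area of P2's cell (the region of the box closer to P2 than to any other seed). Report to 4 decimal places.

1. box [0,82]×[0,18]: [(0, 0) (82, 0) (82, 18) (0, 18)]
2. ⊥bis P2·P0 via (68.43,6.68): [(67.9206, 0) (82, 0) (82, 18) (69.2933, 18)]  |A|=241.0754
3. ⊥bis P2·P1 via (58.65,6.865): [(67.9206, 0) (82, 0) (82, 18) (69.2933, 18)]  |A|=241.0754
4. ⊥bis P2·P3 via (48.545,9.48): [(67.9206, 0) (82, 0) (82, 18) (69.2933, 18)]  |A|=241.0754
5. ⊥bis P2·P4 via (73.375,8.645): [(68.2668, 4.54) (67.9206, 0) (82, 0) (82, 15.5761)]  |A|=138.9153
6. ⊥bis P2·P5 via (40.58,7.565): [(68.2668, 4.54) (67.9206, 0) (82, 0) (82, 15.5761)]  |A|=138.9153
7. ⊥bis P2·P6 via (73.145,7.295): [(74.1596, 9.2755) (69.4077, 0) (82, 0) (82, 15.5761)]  |A|=119.4612
8. ⊥bis P2·P7 via (56.5,3.71): [(74.1596, 9.2755) (69.4077, 0) (82, 0) (82, 15.5761)]  |A|=119.4612
9. canonical 4-gon: [(74.1596, 9.2755) (69.4077, 0) (82, 0) (82, 15.5761)]
10. shoelace: 119.4612

Area of P2's cell: 119.4612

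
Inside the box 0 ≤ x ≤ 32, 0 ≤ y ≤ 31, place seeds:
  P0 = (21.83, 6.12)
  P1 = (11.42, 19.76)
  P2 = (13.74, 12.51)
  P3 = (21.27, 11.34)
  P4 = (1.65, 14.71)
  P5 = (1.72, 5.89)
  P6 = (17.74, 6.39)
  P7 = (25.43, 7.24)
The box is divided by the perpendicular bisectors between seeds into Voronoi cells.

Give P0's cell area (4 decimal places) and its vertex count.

1. box [0,32]×[0,31]: [(0, 0) (32, 0) (32, 31) (0, 31)]
2. ⊥bis P0·P1 via (16.625,12.94): [(0, 0.2519) (0, 0) (32, 0) (32, 24.6741)]  |A|=398.8161
3. ⊥bis P0·P2 via (17.785,9.315): [(26.7546, 20.6709) (10.4274, 0) (32, 0) (32, 24.6741)]  |A|=287.675
4. ⊥bis P0·P3 via (21.55,8.73): [(16.9316, 8.2345) (10.4274, 0) (32, 0) (32, 9.8511)]  |A|=163.0402
5. ⊥bis P0·P4 via (11.74,10.415): [(16.9316, 8.2345) (10.4274, 0) (32, 0) (32, 9.8511)]  |A|=163.0402
6. ⊥bis P0·P5 via (11.775,6.005): [(16.9316, 8.2345) (11.8235, 1.7675) (11.8437, 0) (32, 0) (32, 9.8511)]  |A|=161.7886
7. ⊥bis P0·P6 via (19.785,6.255): [(19.937, 8.557) (19.3721, 0) (32, 0) (32, 9.8511)]  |A|=113.4452
8. ⊥bis P0·P7 via (23.63,6.68): [(22.9456, 8.8797) (19.937, 8.557) (19.3721, 0) (25.7082, 0)]  |A|=40.913
9. canonical 4-gon: [(22.9456, 8.8797) (19.937, 8.557) (19.3721, 0) (25.7082, 0)]
10. shoelace: 40.913

Area of P0's cell: 40.9130 (4 vertices)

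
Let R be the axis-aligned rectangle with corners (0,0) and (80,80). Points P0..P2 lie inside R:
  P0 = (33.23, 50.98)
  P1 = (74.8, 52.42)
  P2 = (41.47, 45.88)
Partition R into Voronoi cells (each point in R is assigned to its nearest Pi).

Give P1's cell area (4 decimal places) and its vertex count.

Area of P1's cell: 1602.7565 (5 vertices)

1. box [0,80]×[0,80]: [(0, 0) (80, 0) (80, 80) (0, 80)]
2. ⊥bis P1·P0 via (54.015,51.7): [(55.8059, 0) (80, 0) (80, 80) (53.0347, 80)]  |A|=2046.3766
3. ⊥bis P1·P2 via (58.135,49.15): [(53.239, 74.1016) (67.7792, 0) (80, 0) (80, 80) (53.0347, 80)]  |A|=1602.7565
4. canonical 5-gon: [(53.239, 74.1016) (67.7792, 0) (80, 0) (80, 80) (53.0347, 80)]
5. shoelace: 1602.7565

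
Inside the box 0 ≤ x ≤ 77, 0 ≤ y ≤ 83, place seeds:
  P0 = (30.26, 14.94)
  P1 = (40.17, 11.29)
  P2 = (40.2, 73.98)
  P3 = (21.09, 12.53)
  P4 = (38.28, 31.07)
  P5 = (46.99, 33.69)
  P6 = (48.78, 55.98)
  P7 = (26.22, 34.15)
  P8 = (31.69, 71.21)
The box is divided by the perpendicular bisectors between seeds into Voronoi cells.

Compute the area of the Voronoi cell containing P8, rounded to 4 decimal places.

Area of P8's cell: 1016.6790

1. box [0,77]×[0,83]: [(0, 0) (77, 0) (77, 83) (0, 83)]
2. ⊥bis P8·P0 via (30.975,43.075): [(0, 43.8622) (77, 41.9054) (77, 83) (0, 83)]  |A|=3088.95
3. ⊥bis P8·P1 via (35.93,41.25): [(0, 43.8622) (46.1081, 42.6904) (77, 47.0623) (77, 83) (0, 83)]  |A|=3009.2959
4. ⊥bis P8·P2 via (35.945,72.595): [(0, 43.8622) (45.6753, 42.7014) (32.5582, 83) (0, 83)]  |A|=1549.8411
5. ⊥bis P8·P3 via (26.39,41.87): [(0, 46.6371) (17.8766, 43.4079) (45.6753, 42.7014) (32.5582, 83) (0, 83)]  |A|=1525.0379
6. ⊥bis P8·P4 via (34.985,51.14): [(0, 46.6371) (3.5984, 45.9871) (42.5256, 52.378) (32.5582, 83) (0, 83)]  |A|=1295.826
7. ⊥bis P8·P5 via (39.34,52.45): [(0, 46.6371) (3.5984, 45.9871) (36.8975, 51.454) (42.1316, 53.5884) (32.5582, 83) (0, 83)]  |A|=1292.2379
8. ⊥bis P8·P6 via (40.235,63.595): [(0, 46.6371) (3.5984, 45.9871) (28.1331, 50.0151) (39.2385, 62.4768) (32.5582, 83) (0, 83)]  |A|=1219.2687
9. ⊥bis P8·P7 via (28.955,52.68): [(0, 56.9537) (30.3274, 52.4774) (39.2385, 62.4768) (32.5582, 83) (0, 83)]  |A|=1016.679
10. canonical 5-gon: [(0, 56.9537) (30.3274, 52.4774) (39.2385, 62.4768) (32.5582, 83) (0, 83)]
11. shoelace: 1016.679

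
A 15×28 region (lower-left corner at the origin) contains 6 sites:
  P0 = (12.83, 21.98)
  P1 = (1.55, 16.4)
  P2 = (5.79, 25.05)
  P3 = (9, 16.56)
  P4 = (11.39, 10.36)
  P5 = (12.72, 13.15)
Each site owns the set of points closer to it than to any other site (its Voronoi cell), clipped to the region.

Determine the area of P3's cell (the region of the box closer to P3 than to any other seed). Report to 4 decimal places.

1. box [0,15]×[0,28]: [(0, 0) (15, 0) (15, 28) (0, 28)]
2. ⊥bis P3·P0 via (10.915,19.27): [(0, 26.983) (0, 0) (15, 0) (15, 16.3834)]  |A|=325.2477
3. ⊥bis P3·P1 via (5.275,16.48): [(5.1272, 23.3599) (5.6289, 0) (15, 0) (15, 16.3834)]  |A|=190.328
4. ⊥bis P3·P2 via (7.395,20.805): [(8.273, 21.137) (5.1999, 19.9751) (5.6289, 0) (15, 0) (15, 16.3834)]  |A|=185.0849
5. ⊥bis P3·P4 via (10.195,13.46): [(8.273, 21.137) (5.1999, 19.9751) (5.3797, 11.6038) (15, 15.3123) (15, 16.3834)]  |A|=57.0609
6. ⊥bis P3·P5 via (10.86,14.855): [(13.3377, 17.558) (8.273, 21.137) (5.1999, 19.9751) (5.3797, 11.6038) (9.2459, 13.0941)]  |A|=47.866
7. canonical 5-gon: [(13.3377, 17.558) (8.273, 21.137) (5.1999, 19.9751) (5.3797, 11.6038) (9.2459, 13.0941)]
8. shoelace: 47.866

Area of P3's cell: 47.8660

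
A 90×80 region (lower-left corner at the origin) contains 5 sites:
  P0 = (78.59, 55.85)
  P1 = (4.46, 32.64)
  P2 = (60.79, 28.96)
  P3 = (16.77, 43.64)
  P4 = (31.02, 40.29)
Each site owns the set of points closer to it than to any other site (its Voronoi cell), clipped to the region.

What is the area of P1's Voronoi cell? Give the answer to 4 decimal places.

1. box [0,90]×[0,80]: [(0, 0) (90, 0) (90, 80) (0, 80)]
2. ⊥bis P1·P0 via (41.525,44.245): [(0, 0) (55.378, 0) (30.3302, 80) (0, 80)]  |A|=3428.3283
3. ⊥bis P1·P2 via (32.625,30.8): [(0, 0) (30.6129, 0) (34.8882, 65.4423) (30.3302, 80) (0, 80)]  |A|=2617.9829
4. ⊥bis P1·P3 via (10.615,38.14): [(0, 50.0191) (0, 0) (30.6129, 0) (31.5723, 14.6868)]  |A|=1014.4137
5. ⊥bis P1·P4 via (17.74,36.465): [(20.417, 27.1706) (0, 50.0191) (0, 0) (28.2429, 0)]  |A|=894.3101
6. canonical 4-gon: [(20.417, 27.1706) (0, 50.0191) (0, 0) (28.2429, 0)]
7. shoelace: 894.3101

Area of P1's cell: 894.3101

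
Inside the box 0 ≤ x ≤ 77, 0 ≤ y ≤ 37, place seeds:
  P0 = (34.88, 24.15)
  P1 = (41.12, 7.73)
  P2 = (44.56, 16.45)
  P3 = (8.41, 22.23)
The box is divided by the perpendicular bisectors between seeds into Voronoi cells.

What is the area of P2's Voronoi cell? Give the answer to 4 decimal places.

Area of P2's cell: 1058.2830

1. box [0,77]×[0,37]: [(0, 0) (77, 0) (77, 37) (0, 37)]
2. ⊥bis P2·P0 via (39.72,20.3): [(23.5723, 0) (77, 0) (77, 37) (53.0041, 37)]  |A|=1432.3373
3. ⊥bis P2·P1 via (42.84,12.09): [(35.4944, 14.9878) (73.4867, 0) (77, 0) (77, 37) (53.0041, 37)]  |A|=1058.283
4. ⊥bis P2·P3 via (26.485,19.34): [(35.4944, 14.9878) (73.4867, 0) (77, 0) (77, 37) (53.0041, 37)]  |A|=1058.283
5. canonical 5-gon: [(35.4944, 14.9878) (73.4867, 0) (77, 0) (77, 37) (53.0041, 37)]
6. shoelace: 1058.283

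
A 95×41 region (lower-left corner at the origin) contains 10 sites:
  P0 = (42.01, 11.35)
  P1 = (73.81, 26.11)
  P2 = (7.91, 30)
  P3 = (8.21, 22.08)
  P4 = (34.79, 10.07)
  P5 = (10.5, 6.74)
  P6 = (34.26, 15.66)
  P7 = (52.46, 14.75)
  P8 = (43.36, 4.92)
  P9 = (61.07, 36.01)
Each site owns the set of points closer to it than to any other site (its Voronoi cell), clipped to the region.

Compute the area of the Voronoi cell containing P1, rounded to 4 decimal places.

Area of P1's cell: 1106.4087

1. box [0,95]×[0,41]: [(0, 0) (95, 0) (95, 41) (0, 41)]
2. ⊥bis P1·P0 via (57.91,18.73): [(66.6035, 0) (95, 0) (95, 41) (47.5734, 41)]  |A|=1554.3734
3. ⊥bis P1·P2 via (40.86,28.055): [(66.6035, 0) (95, 0) (95, 41) (47.5734, 41)]  |A|=1554.3734
4. ⊥bis P1·P3 via (41.01,24.095): [(66.6035, 0) (95, 0) (95, 41) (47.5734, 41)]  |A|=1554.3734
5. ⊥bis P1·P4 via (54.3,18.09): [(66.6035, 0) (95, 0) (95, 41) (47.5734, 41)]  |A|=1554.3734
6. ⊥bis P1·P5 via (42.155,16.425): [(66.6035, 0) (95, 0) (95, 41) (47.5734, 41)]  |A|=1554.3734
7. ⊥bis P1·P6 via (54.035,20.885): [(50.2358, 35.2639) (66.6035, 0) (95, 0) (95, 41) (48.7202, 41)]  |A|=1551.0843
8. ⊥bis P1·P7 via (63.135,20.43): [(74.0055, 0) (95, 0) (95, 41) (52.19, 41)]  |A|=1307.9921
9. ⊥bis P1·P8 via (58.585,15.515): [(74.0055, 0) (95, 0) (95, 41) (52.19, 41)]  |A|=1307.9921
10. ⊥bis P1·P9 via (67.44,31.06): [(61.5274, 23.4513) (74.0055, 0) (95, 0) (95, 41) (75.1642, 41)]  |A|=1106.4087
11. canonical 5-gon: [(61.5274, 23.4513) (74.0055, 0) (95, 0) (95, 41) (75.1642, 41)]
12. shoelace: 1106.4087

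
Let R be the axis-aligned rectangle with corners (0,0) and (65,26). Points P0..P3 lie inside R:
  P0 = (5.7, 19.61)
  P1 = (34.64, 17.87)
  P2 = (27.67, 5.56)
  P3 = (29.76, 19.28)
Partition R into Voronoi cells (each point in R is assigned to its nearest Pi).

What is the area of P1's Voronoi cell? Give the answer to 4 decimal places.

1. box [0,65]×[0,26]: [(0, 0) (65, 0) (65, 26) (0, 26)]
2. ⊥bis P1·P0 via (20.17,18.74): [(19.0433, 0) (65, 0) (65, 26) (20.6065, 26)]  |A|=1174.553
3. ⊥bis P1·P2 via (31.155,11.715): [(20.1232, 17.9613) (51.8453, 0) (65, 0) (65, 26) (20.6065, 26)]  |A|=879.9693
4. ⊥bis P1·P3 via (32.2,18.575): [(30.3497, 12.171) (51.8453, 0) (65, 0) (65, 26) (34.3453, 26)]  |A|=742.4689
5. canonical 5-gon: [(30.3497, 12.171) (51.8453, 0) (65, 0) (65, 26) (34.3453, 26)]
6. shoelace: 742.4689

Area of P1's cell: 742.4689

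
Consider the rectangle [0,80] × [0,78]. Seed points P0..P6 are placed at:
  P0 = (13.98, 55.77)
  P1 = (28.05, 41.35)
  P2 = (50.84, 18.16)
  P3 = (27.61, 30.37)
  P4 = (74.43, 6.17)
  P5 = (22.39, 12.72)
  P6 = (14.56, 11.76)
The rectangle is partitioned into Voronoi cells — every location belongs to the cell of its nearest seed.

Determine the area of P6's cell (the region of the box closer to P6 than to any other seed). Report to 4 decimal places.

1. box [0,80]×[0,78]: [(0, 0) (80, 0) (80, 78) (0, 78)]
2. ⊥bis P6·P0 via (14.27,33.765): [(0, 33.5769) (0, 0) (80, 0) (80, 34.6312)]  |A|=2728.3273
3. ⊥bis P6·P1 via (21.305,26.555): [(5.7367, 33.6525) (0, 33.5769) (0, 0) (79.5528, 0)]  |A|=1434.887
4. ⊥bis P6·P2 via (32.7,14.96): [(31.4723, 21.9198) (5.7367, 33.6525) (0, 33.5769) (0, 0) (35.339, 0)]  |A|=950.3094
5. ⊥bis P6·P3 via (21.085,21.065): [(33.1106, 12.6322) (3.1825, 33.6189) (0, 33.5769) (0, 0) (35.339, 0)]  |A|=813.1042
6. ⊥bis P6·P4 via (44.495,8.965): [(33.1106, 12.6322) (3.1825, 33.6189) (0, 33.5769) (0, 0) (35.339, 0)]  |A|=813.1042
7. ⊥bis P6·P5 via (18.475,12.24): [(17.0457, 23.8975) (3.1825, 33.6189) (0, 33.5769) (0, 0) (19.9757, 0)]  |A|=540.6159
8. canonical 5-gon: [(17.0457, 23.8975) (3.1825, 33.6189) (0, 33.5769) (0, 0) (19.9757, 0)]
9. shoelace: 540.6159

Area of P6's cell: 540.6159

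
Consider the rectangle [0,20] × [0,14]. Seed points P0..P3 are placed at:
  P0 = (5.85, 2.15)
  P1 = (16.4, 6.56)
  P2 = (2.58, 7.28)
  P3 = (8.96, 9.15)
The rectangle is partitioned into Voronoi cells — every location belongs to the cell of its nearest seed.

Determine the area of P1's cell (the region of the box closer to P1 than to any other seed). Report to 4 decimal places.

1. box [0,20]×[0,14]: [(0, 0) (20, 0) (20, 14) (0, 14)]
2. ⊥bis P1·P0 via (11.125,4.355): [(12.9454, 0) (20, 0) (20, 14) (7.0933, 14)]  |A|=139.7289
3. ⊥bis P1·P2 via (9.49,6.92): [(9.5524, 8.1172) (12.9454, 0) (20, 0) (20, 14) (9.8589, 14)]  |A|=131.5943
4. ⊥bis P1·P3 via (12.68,7.855): [(11.3086, 3.9157) (12.9454, 0) (20, 0) (20, 14) (14.8192, 14)]  |A|=100.7737
5. canonical 5-gon: [(11.3086, 3.9157) (12.9454, 0) (20, 0) (20, 14) (14.8192, 14)]
6. shoelace: 100.7737

Area of P1's cell: 100.7737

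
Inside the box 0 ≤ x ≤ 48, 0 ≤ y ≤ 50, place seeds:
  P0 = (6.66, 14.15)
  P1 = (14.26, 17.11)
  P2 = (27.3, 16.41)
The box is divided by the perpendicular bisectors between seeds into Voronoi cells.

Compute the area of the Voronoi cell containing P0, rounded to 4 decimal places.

Area of P0's cell: 351.5242

1. box [0,48]×[0,50]: [(0, 0) (48, 0) (48, 50) (0, 50)]
2. ⊥bis P0·P1 via (10.46,15.63): [(0, 42.4868) (0, 0) (16.5475, 0)]  |A|=351.5242
3. ⊥bis P0·P2 via (16.98,15.28): [(0, 42.4868) (0, 0) (16.5475, 0)]  |A|=351.5242
4. canonical 3-gon: [(0, 42.4868) (0, 0) (16.5475, 0)]
5. shoelace: 351.5242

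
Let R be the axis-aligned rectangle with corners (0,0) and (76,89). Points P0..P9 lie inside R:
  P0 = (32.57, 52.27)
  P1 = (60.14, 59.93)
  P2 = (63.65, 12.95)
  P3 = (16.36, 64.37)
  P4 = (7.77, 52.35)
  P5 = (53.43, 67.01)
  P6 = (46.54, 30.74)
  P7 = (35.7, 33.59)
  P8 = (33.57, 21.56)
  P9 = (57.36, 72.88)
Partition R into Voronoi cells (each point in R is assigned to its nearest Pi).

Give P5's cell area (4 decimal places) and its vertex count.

1. box [0,76]×[0,89]: [(0, 0) (76, 0) (76, 89) (0, 89)]
2. ⊥bis P5·P0 via (43,59.64): [(76, 12.9385) (76, 89) (22.2538, 89)]  |A|=2044.0093
3. ⊥bis P5·P1 via (56.785,63.47): [(46.9081, 54.1093) (76, 81.6808) (76, 89) (22.2538, 89)]  |A|=1044.087
4. ⊥bis P5·P2 via (58.54,39.98): [(46.9081, 54.1093) (76, 81.6808) (76, 89) (22.2538, 89)]  |A|=1044.087
5. ⊥bis P5·P3 via (34.895,65.69): [(34.4657, 71.7177) (46.9081, 54.1093) (76, 81.6808) (76, 89) (33.2349, 89)]  |A|=949.1969
6. ⊥bis P5·P4 via (30.6,59.68): [(34.4657, 71.7177) (46.9081, 54.1093) (76, 81.6808) (76, 89) (33.2349, 89)]  |A|=949.1969
7. ⊥bis P5·P6 via (49.985,48.875): [(34.4657, 71.7177) (46.9081, 54.1093) (76, 81.6808) (76, 89) (33.2349, 89)]  |A|=949.1969
8. ⊥bis P5·P7 via (44.565,50.3): [(34.4657, 71.7177) (46.9081, 54.1093) (76, 81.6808) (76, 89) (33.2349, 89)]  |A|=949.1969
9. ⊥bis P5·P8 via (43.5,44.285): [(34.4657, 71.7177) (46.9081, 54.1093) (76, 81.6808) (76, 89) (33.2349, 89)]  |A|=949.1969
10. ⊥bis P5·P9 via (55.395,69.945): [(33.5504, 84.5701) (34.4657, 71.7177) (46.9081, 54.1093) (60.2133, 66.7191)]  |A|=358.7612
11. canonical 4-gon: [(33.5504, 84.5701) (34.4657, 71.7177) (46.9081, 54.1093) (60.2133, 66.7191)]
12. shoelace: 358.7612

Area of P5's cell: 358.7612 (4 vertices)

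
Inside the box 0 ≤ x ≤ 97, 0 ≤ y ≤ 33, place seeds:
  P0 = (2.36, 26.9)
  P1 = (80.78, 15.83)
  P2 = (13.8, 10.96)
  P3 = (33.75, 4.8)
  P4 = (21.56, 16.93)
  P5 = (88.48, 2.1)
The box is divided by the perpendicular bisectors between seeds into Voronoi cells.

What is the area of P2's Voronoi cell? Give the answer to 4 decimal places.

1. box [0,97]×[0,33]: [(0, 0) (97, 0) (97, 33) (0, 33)]
2. ⊥bis P2·P0 via (8.08,18.93): [(0, 13.1311) (0, 0) (97, 0) (97, 33) (27.6845, 33)]  |A|=2925.9688
3. ⊥bis P2·P1 via (47.29,13.395): [(0, 13.1311) (0, 0) (48.2639, 0) (45.8646, 33) (27.6845, 33)]  |A|=1278.0888
4. ⊥bis P2·P3 via (23.775,7.88): [(0, 13.1311) (0, 0) (21.3419, 0) (31.5314, 33) (27.6845, 33)]  |A|=597.3771
5. ⊥bis P2·P4 via (17.68,13.945): [(11.7942, 21.5956) (0, 13.1311) (0, 0) (21.3419, 0) (23.3657, 6.5545)]  |A|=361.0238
6. ⊥bis P2·P5 via (51.14,6.53): [(11.7942, 21.5956) (0, 13.1311) (0, 0) (21.3419, 0) (23.3657, 6.5545)]  |A|=361.0238
7. canonical 5-gon: [(11.7942, 21.5956) (0, 13.1311) (0, 0) (21.3419, 0) (23.3657, 6.5545)]
8. shoelace: 361.0238

Area of P2's cell: 361.0238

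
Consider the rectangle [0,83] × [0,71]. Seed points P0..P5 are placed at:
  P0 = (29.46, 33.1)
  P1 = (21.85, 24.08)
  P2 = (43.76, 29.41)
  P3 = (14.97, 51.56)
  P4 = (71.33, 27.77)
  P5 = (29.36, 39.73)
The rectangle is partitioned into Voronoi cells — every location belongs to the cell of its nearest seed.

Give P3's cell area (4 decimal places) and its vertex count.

1. box [0,83]×[0,71]: [(0, 0) (83, 0) (83, 71) (0, 71)]
2. ⊥bis P3·P0 via (22.215,42.33): [(0, 24.8925) (58.7401, 71) (0, 71)]  |A|=1354.1774
3. ⊥bis P3·P1 via (18.41,37.82): [(0, 33.2108) (15.5605, 37.1066) (58.7401, 71) (0, 71)]  |A|=1289.4595
4. ⊥bis P3·P2 via (29.365,40.485): [(0, 33.2108) (15.5605, 37.1066) (43.8499, 59.3121) (52.8422, 71) (0, 71)]  |A|=1254.9924
5. ⊥bis P3·P4 via (43.15,39.665): [(0, 33.2108) (15.5605, 37.1066) (43.8499, 59.3121) (52.8422, 71) (0, 71)]  |A|=1254.9924
6. ⊥bis P3·P5 via (22.165,45.645): [(0, 33.2108) (15.0381, 36.9758) (43.0093, 71) (0, 71)]  |A|=1015.817
7. canonical 4-gon: [(0, 33.2108) (15.0381, 36.9758) (43.0093, 71) (0, 71)]
8. shoelace: 1015.817

Area of P3's cell: 1015.8170 (4 vertices)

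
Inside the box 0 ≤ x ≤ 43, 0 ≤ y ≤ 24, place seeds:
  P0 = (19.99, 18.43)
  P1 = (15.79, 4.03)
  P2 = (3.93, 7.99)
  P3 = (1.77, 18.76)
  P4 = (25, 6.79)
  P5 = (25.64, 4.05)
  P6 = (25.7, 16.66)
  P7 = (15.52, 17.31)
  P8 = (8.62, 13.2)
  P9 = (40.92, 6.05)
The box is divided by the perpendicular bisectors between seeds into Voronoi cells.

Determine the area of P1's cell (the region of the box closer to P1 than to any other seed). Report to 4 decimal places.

1. box [0,43]×[0,24]: [(0, 0) (43, 0) (43, 24) (0, 24)]
2. ⊥bis P1·P0 via (17.89,11.23): [(0, 16.4479) (0, 0) (43, 0) (43, 3.9062)]  |A|=437.6146
3. ⊥bis P1·P2 via (9.86,6.01): [(12.1609, 12.901) (7.8533, 0) (43, 0) (43, 3.9062)]  |A|=286.9465
4. ⊥bis P1·P3 via (8.78,11.395): [(12.1609, 12.901) (7.8533, 0) (43, 0) (43, 3.9062)]  |A|=286.9465
5. ⊥bis P1·P4 via (20.395,5.41): [(18.7238, 10.9868) (12.1609, 12.901) (7.8533, 0) (22.0162, 0)]  |A|=124.2596
6. ⊥bis P1·P5 via (20.715,4.04): [(20.7144, 4.3442) (18.7238, 10.9868) (12.1609, 12.901) (7.8533, 0) (20.7232, 0)]  |A|=121.451
7. ⊥bis P1·P6 via (20.745,10.345): [(20.7144, 4.3442) (18.7238, 10.9868) (12.1609, 12.901) (7.8533, 0) (20.7232, 0)]  |A|=121.451
8. ⊥bis P1·P7 via (15.655,10.67): [(20.7144, 4.3442) (18.7996, 10.7339) (11.387, 10.5832) (7.8533, 0) (20.7232, 0)]  |A|=112.1617
9. ⊥bis P1·P8 via (12.205,8.615): [(20.7144, 4.3442) (18.7996, 10.7339) (14.8113, 10.6528) (10.2086, 7.054) (7.8533, 0) (20.7232, 0)]  |A|=106.1601
10. ⊥bis P1·P9 via (28.355,5.04): [(20.7144, 4.3442) (18.7996, 10.7339) (14.8113, 10.6528) (10.2086, 7.054) (7.8533, 0) (20.7232, 0)]  |A|=106.1601
11. canonical 6-gon: [(20.7144, 4.3442) (18.7996, 10.7339) (14.8113, 10.6528) (10.2086, 7.054) (7.8533, 0) (20.7232, 0)]
12. shoelace: 106.1601

Area of P1's cell: 106.1601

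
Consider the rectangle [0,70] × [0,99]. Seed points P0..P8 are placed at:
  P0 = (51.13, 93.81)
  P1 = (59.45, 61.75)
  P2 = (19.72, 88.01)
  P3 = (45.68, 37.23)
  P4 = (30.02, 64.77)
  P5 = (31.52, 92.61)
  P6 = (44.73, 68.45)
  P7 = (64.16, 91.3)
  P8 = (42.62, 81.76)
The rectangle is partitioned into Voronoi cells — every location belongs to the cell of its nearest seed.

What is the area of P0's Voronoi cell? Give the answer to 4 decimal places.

Area of P0's cell: 205.0788

1. box [0,70]×[0,99]: [(0, 0) (70, 0) (70, 99) (0, 99)]
2. ⊥bis P0·P1 via (55.29,77.78): [(0, 63.4315) (70, 81.5974) (70, 99) (0, 99)]  |A|=1853.9869
3. ⊥bis P0·P2 via (35.425,90.91): [(38.6471, 73.4609) (70, 81.5974) (70, 99) (33.9311, 99)]  |A|=733.3932
4. ⊥bis P0·P3 via (48.405,65.52): [(38.6471, 73.4609) (70, 81.5974) (70, 99) (33.9311, 99)]  |A|=733.3932
5. ⊥bis P0·P4 via (40.575,79.29): [(37.1049, 81.8125) (45.977, 75.3631) (70, 81.5974) (70, 99) (33.9311, 99)]  |A|=701.3182
6. ⊥bis P0·P5 via (41.325,93.21): [(42.2514, 78.0714) (45.977, 75.3631) (70, 81.5974) (70, 99) (40.9707, 99)]  |A|=589.3633
7. ⊥bis P0·P6 via (47.93,81.13): [(41.9722, 82.6335) (58.2059, 78.5367) (70, 81.5974) (70, 99) (40.9707, 99)]  |A|=530.4338
8. ⊥bis P0·P7 via (57.645,92.555): [(41.9722, 82.6335) (55.0958, 79.3216) (58.8865, 99) (40.9707, 99)]  |A|=282.0125
9. ⊥bis P0·P8 via (46.875,87.785): [(41.4213, 91.6365) (55.5465, 81.661) (58.8865, 99) (40.9707, 99)]  |A|=205.0788
10. canonical 4-gon: [(41.4213, 91.6365) (55.5465, 81.661) (58.8865, 99) (40.9707, 99)]
11. shoelace: 205.0788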